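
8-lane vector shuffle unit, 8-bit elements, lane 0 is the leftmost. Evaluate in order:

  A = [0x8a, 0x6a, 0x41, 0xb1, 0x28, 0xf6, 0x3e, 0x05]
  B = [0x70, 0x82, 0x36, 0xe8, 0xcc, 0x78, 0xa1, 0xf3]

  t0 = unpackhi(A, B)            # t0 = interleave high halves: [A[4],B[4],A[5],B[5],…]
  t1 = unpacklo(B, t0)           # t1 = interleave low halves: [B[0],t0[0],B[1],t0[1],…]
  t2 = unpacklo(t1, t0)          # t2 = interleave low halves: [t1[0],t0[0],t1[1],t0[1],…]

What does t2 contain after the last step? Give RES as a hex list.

RES = [ 0x70  0x28  0x28  0xcc  0x82  0xf6  0xcc  0x78 ]

t0 = [0x28, 0xcc, 0xf6, 0x78, 0x3e, 0xa1, 0x05, 0xf3]
t1 = [0x70, 0x28, 0x82, 0xcc, 0x36, 0xf6, 0xe8, 0x78]
t2 = [0x70, 0x28, 0x28, 0xcc, 0x82, 0xf6, 0xcc, 0x78]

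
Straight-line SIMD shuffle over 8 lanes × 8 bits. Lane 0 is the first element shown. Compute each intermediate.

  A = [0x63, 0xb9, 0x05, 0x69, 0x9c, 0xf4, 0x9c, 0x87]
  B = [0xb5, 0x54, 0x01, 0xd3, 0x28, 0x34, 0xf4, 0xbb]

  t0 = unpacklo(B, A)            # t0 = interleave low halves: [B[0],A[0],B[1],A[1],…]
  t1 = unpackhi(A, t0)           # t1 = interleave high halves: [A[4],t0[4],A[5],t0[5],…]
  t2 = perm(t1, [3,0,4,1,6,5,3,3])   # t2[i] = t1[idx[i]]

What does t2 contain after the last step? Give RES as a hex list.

t0 = [0xb5, 0x63, 0x54, 0xb9, 0x01, 0x05, 0xd3, 0x69]
t1 = [0x9c, 0x01, 0xf4, 0x05, 0x9c, 0xd3, 0x87, 0x69]
t2 = [0x05, 0x9c, 0x9c, 0x01, 0x87, 0xd3, 0x05, 0x05]

RES = [ 0x05  0x9c  0x9c  0x01  0x87  0xd3  0x05  0x05 ]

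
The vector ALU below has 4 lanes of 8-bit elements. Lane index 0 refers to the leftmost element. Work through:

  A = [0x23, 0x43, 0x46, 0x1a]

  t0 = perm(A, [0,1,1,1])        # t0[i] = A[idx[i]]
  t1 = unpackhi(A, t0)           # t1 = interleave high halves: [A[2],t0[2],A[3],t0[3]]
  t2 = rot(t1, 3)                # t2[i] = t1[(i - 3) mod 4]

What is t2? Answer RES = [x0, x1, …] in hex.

RES = [ 0x43  0x1a  0x43  0x46 ]

→ t0 |23|43|43|43|
→ t1 |46|43|1a|43|
→ t2 |43|1a|43|46|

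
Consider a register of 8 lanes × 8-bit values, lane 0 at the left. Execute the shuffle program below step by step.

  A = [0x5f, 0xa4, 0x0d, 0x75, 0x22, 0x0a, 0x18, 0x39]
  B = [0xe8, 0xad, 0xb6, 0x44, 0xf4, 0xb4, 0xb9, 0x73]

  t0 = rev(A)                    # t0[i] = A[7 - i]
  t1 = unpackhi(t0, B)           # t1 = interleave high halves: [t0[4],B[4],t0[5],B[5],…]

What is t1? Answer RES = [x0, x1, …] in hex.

RES = [0x75, 0xf4, 0x0d, 0xb4, 0xa4, 0xb9, 0x5f, 0x73]

→ t0 |39|18|0a|22|75|0d|a4|5f|
→ t1 |75|f4|0d|b4|a4|b9|5f|73|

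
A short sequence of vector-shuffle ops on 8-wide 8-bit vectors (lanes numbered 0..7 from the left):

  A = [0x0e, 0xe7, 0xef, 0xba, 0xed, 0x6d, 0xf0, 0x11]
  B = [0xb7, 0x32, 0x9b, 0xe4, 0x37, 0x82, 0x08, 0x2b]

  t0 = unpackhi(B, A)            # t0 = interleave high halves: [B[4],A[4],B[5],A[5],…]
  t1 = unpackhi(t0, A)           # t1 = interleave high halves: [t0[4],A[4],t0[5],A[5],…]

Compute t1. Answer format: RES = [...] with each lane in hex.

RES = [0x08, 0xed, 0xf0, 0x6d, 0x2b, 0xf0, 0x11, 0x11]

→ t0 |37|ed|82|6d|08|f0|2b|11|
→ t1 |08|ed|f0|6d|2b|f0|11|11|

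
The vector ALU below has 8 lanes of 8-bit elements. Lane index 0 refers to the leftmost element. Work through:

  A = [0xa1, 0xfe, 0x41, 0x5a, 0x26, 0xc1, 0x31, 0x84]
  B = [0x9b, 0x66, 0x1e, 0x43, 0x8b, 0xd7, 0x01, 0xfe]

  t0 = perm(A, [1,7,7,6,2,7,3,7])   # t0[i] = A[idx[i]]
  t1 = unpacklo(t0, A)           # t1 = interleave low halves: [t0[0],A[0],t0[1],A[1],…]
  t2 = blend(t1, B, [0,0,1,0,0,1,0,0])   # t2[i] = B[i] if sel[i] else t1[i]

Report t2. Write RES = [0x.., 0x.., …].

  t0: fe 84 84 31 41 84 5a 84
  t1: fe a1 84 fe 84 41 31 5a
  t2: fe a1 1e fe 84 d7 31 5a

RES = [ 0xfe  0xa1  0x1e  0xfe  0x84  0xd7  0x31  0x5a ]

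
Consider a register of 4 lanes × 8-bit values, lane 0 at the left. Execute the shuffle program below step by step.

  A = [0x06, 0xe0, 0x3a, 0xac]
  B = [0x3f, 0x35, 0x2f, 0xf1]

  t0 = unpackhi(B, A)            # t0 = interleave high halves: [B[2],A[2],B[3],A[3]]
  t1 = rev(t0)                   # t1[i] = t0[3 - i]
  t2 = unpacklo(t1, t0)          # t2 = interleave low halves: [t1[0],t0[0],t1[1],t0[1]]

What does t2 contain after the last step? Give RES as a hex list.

t0 = [0x2f, 0x3a, 0xf1, 0xac]
t1 = [0xac, 0xf1, 0x3a, 0x2f]
t2 = [0xac, 0x2f, 0xf1, 0x3a]

RES = [0xac, 0x2f, 0xf1, 0x3a]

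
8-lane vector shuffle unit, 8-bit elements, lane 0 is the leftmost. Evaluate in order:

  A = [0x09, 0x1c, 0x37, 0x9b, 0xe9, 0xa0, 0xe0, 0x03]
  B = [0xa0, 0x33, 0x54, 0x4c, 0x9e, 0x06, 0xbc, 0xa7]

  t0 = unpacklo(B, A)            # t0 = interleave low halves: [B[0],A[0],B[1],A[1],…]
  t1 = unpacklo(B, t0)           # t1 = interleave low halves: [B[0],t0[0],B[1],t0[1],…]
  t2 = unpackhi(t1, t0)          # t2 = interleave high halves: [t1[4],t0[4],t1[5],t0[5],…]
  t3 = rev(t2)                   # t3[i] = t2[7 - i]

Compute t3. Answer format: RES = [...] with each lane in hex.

RES = [ 0x9b  0x1c  0x4c  0x4c  0x37  0x33  0x54  0x54 ]

→ t0 |a0|09|33|1c|54|37|4c|9b|
→ t1 |a0|a0|33|09|54|33|4c|1c|
→ t2 |54|54|33|37|4c|4c|1c|9b|
→ t3 |9b|1c|4c|4c|37|33|54|54|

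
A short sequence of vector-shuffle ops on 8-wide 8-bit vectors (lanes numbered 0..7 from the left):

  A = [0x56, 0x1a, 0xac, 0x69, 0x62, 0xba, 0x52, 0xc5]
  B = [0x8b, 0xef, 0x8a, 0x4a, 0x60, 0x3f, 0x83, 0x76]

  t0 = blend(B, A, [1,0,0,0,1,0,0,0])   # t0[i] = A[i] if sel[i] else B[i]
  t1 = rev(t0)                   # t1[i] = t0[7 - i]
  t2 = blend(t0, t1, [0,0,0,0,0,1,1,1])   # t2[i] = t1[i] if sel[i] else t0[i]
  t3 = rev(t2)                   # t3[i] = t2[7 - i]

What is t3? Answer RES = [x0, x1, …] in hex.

RES = [0x56, 0xef, 0x8a, 0x62, 0x4a, 0x8a, 0xef, 0x56]

t0 = [0x56, 0xef, 0x8a, 0x4a, 0x62, 0x3f, 0x83, 0x76]
t1 = [0x76, 0x83, 0x3f, 0x62, 0x4a, 0x8a, 0xef, 0x56]
t2 = [0x56, 0xef, 0x8a, 0x4a, 0x62, 0x8a, 0xef, 0x56]
t3 = [0x56, 0xef, 0x8a, 0x62, 0x4a, 0x8a, 0xef, 0x56]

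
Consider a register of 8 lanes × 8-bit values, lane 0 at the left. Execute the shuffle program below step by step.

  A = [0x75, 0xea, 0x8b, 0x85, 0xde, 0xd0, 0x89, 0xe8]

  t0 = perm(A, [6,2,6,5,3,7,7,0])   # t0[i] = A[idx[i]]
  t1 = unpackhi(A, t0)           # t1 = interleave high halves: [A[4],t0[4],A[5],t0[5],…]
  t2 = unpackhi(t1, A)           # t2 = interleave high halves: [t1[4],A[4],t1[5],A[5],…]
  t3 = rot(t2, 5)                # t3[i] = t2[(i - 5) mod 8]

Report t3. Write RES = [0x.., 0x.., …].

→ t0 |89|8b|89|d0|85|e8|e8|75|
→ t1 |de|85|d0|e8|89|e8|e8|75|
→ t2 |89|de|e8|d0|e8|89|75|e8|
→ t3 |d0|e8|89|75|e8|89|de|e8|

RES = [0xd0, 0xe8, 0x89, 0x75, 0xe8, 0x89, 0xde, 0xe8]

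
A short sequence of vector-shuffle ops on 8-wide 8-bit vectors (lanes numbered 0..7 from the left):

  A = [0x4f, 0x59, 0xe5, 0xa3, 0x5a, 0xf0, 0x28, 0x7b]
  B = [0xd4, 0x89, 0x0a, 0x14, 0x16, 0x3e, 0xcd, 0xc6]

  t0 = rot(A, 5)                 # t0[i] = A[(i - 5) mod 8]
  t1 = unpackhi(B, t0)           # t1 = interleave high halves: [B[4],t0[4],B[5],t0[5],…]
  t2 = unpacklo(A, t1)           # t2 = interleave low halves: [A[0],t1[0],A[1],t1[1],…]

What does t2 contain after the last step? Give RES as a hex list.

RES = [ 0x4f  0x16  0x59  0x7b  0xe5  0x3e  0xa3  0x4f ]

t0 = [0xa3, 0x5a, 0xf0, 0x28, 0x7b, 0x4f, 0x59, 0xe5]
t1 = [0x16, 0x7b, 0x3e, 0x4f, 0xcd, 0x59, 0xc6, 0xe5]
t2 = [0x4f, 0x16, 0x59, 0x7b, 0xe5, 0x3e, 0xa3, 0x4f]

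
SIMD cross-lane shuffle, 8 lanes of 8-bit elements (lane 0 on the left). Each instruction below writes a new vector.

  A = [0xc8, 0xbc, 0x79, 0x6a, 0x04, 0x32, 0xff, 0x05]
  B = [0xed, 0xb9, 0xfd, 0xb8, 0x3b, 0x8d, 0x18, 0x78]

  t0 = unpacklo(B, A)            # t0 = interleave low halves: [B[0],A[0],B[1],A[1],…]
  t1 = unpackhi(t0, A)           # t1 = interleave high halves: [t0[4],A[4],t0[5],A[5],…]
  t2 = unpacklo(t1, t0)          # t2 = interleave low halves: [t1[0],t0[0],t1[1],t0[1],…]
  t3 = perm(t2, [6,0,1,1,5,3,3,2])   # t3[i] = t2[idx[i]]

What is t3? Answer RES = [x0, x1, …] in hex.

→ t0 |ed|c8|b9|bc|fd|79|b8|6a|
→ t1 |fd|04|79|32|b8|ff|6a|05|
→ t2 |fd|ed|04|c8|79|b9|32|bc|
→ t3 |32|fd|ed|ed|b9|c8|c8|04|

RES = [ 0x32  0xfd  0xed  0xed  0xb9  0xc8  0xc8  0x04 ]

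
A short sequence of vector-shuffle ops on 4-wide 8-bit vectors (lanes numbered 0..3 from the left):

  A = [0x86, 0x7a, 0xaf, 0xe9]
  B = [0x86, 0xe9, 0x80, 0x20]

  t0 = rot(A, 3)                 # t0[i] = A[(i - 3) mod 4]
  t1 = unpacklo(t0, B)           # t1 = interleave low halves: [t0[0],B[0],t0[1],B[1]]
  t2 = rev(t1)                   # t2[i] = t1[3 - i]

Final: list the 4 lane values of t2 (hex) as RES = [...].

RES = [0xe9, 0xaf, 0x86, 0x7a]

  t0: 7a af e9 86
  t1: 7a 86 af e9
  t2: e9 af 86 7a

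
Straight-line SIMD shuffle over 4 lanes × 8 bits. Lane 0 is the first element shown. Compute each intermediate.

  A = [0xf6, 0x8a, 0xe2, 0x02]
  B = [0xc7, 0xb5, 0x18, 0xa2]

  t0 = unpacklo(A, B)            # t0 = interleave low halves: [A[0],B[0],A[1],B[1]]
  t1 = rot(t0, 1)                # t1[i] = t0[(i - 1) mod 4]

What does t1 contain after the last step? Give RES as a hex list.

RES = [ 0xb5  0xf6  0xc7  0x8a ]

  t0: f6 c7 8a b5
  t1: b5 f6 c7 8a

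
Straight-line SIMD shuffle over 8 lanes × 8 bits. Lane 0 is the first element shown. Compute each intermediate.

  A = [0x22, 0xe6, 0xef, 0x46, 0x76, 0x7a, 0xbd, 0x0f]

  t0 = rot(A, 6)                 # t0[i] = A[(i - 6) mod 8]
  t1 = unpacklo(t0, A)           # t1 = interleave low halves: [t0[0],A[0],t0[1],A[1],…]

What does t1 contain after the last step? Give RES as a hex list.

t0 = [0xef, 0x46, 0x76, 0x7a, 0xbd, 0x0f, 0x22, 0xe6]
t1 = [0xef, 0x22, 0x46, 0xe6, 0x76, 0xef, 0x7a, 0x46]

RES = [ 0xef  0x22  0x46  0xe6  0x76  0xef  0x7a  0x46 ]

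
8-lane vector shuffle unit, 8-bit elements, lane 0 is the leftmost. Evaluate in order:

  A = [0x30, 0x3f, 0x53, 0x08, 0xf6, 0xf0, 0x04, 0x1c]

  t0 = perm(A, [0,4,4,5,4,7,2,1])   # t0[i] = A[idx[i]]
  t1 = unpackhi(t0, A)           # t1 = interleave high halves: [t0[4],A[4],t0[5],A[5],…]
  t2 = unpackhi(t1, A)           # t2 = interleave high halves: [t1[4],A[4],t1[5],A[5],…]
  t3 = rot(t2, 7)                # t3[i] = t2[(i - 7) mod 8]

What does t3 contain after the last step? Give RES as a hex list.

RES = [ 0xf6  0x04  0xf0  0x3f  0x04  0x1c  0x1c  0x53 ]

t0 = [0x30, 0xf6, 0xf6, 0xf0, 0xf6, 0x1c, 0x53, 0x3f]
t1 = [0xf6, 0xf6, 0x1c, 0xf0, 0x53, 0x04, 0x3f, 0x1c]
t2 = [0x53, 0xf6, 0x04, 0xf0, 0x3f, 0x04, 0x1c, 0x1c]
t3 = [0xf6, 0x04, 0xf0, 0x3f, 0x04, 0x1c, 0x1c, 0x53]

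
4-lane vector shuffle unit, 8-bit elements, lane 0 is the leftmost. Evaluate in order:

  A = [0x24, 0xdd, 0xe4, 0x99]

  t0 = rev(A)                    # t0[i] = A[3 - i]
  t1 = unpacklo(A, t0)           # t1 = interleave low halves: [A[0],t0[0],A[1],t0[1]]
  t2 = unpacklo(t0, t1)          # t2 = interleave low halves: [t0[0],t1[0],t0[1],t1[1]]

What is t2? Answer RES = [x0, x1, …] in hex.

RES = [ 0x99  0x24  0xe4  0x99 ]

t0 = [0x99, 0xe4, 0xdd, 0x24]
t1 = [0x24, 0x99, 0xdd, 0xe4]
t2 = [0x99, 0x24, 0xe4, 0x99]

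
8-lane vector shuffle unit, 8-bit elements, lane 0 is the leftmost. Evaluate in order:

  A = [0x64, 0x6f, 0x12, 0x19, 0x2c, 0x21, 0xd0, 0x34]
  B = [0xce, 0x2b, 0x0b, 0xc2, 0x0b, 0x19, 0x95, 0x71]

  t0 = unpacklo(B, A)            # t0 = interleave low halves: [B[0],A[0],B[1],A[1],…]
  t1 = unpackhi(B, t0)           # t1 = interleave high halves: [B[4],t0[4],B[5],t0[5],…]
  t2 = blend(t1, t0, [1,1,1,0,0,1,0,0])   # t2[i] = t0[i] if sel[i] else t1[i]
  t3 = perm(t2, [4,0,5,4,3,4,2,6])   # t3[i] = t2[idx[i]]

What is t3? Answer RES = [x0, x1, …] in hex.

→ t0 |ce|64|2b|6f|0b|12|c2|19|
→ t1 |0b|0b|19|12|95|c2|71|19|
→ t2 |ce|64|2b|12|95|12|71|19|
→ t3 |95|ce|12|95|12|95|2b|71|

RES = [ 0x95  0xce  0x12  0x95  0x12  0x95  0x2b  0x71 ]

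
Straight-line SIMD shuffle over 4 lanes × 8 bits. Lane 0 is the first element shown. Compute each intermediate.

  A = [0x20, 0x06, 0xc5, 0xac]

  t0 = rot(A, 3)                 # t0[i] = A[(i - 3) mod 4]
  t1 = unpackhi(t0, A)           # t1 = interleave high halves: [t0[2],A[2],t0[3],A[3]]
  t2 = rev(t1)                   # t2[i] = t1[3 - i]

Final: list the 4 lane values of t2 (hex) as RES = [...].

t0 = [0x06, 0xc5, 0xac, 0x20]
t1 = [0xac, 0xc5, 0x20, 0xac]
t2 = [0xac, 0x20, 0xc5, 0xac]

RES = [0xac, 0x20, 0xc5, 0xac]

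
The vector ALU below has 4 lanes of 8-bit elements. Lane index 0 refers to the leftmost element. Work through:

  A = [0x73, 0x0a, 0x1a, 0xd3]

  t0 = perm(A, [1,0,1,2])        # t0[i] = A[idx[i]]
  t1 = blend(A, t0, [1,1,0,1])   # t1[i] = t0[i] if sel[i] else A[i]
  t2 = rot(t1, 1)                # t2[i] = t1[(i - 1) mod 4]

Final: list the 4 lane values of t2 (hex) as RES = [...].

RES = [ 0x1a  0x0a  0x73  0x1a ]

→ t0 |0a|73|0a|1a|
→ t1 |0a|73|1a|1a|
→ t2 |1a|0a|73|1a|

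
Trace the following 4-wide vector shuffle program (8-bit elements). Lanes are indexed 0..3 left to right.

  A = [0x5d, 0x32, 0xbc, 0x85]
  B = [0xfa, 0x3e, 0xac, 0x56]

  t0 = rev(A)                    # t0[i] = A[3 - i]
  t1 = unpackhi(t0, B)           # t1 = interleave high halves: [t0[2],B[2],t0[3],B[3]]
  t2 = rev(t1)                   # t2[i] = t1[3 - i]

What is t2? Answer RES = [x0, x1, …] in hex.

  t0: 85 bc 32 5d
  t1: 32 ac 5d 56
  t2: 56 5d ac 32

RES = [0x56, 0x5d, 0xac, 0x32]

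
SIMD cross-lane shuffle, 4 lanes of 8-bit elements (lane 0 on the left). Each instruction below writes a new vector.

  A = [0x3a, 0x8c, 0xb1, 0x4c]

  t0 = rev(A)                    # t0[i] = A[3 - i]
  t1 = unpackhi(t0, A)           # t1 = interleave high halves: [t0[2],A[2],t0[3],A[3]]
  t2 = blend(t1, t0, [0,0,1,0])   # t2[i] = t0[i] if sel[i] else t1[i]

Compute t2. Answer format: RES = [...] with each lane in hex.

RES = [ 0x8c  0xb1  0x8c  0x4c ]

t0 = [0x4c, 0xb1, 0x8c, 0x3a]
t1 = [0x8c, 0xb1, 0x3a, 0x4c]
t2 = [0x8c, 0xb1, 0x8c, 0x4c]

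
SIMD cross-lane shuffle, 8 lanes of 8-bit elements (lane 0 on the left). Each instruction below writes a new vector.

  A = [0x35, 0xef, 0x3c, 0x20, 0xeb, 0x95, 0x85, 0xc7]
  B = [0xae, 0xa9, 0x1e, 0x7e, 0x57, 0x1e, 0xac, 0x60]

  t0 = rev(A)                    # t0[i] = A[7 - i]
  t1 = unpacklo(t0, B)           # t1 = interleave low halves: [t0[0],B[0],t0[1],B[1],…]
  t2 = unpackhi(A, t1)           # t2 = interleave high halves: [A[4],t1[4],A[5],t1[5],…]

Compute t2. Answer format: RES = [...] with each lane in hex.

RES = [0xeb, 0x95, 0x95, 0x1e, 0x85, 0xeb, 0xc7, 0x7e]

  t0: c7 85 95 eb 20 3c ef 35
  t1: c7 ae 85 a9 95 1e eb 7e
  t2: eb 95 95 1e 85 eb c7 7e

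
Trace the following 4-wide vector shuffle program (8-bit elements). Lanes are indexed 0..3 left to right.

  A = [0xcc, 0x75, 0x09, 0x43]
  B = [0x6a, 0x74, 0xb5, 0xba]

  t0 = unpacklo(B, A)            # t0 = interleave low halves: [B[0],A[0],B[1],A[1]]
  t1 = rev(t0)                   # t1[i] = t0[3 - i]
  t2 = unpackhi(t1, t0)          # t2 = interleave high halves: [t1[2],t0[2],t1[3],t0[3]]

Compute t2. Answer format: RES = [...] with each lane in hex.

RES = [0xcc, 0x74, 0x6a, 0x75]

  t0: 6a cc 74 75
  t1: 75 74 cc 6a
  t2: cc 74 6a 75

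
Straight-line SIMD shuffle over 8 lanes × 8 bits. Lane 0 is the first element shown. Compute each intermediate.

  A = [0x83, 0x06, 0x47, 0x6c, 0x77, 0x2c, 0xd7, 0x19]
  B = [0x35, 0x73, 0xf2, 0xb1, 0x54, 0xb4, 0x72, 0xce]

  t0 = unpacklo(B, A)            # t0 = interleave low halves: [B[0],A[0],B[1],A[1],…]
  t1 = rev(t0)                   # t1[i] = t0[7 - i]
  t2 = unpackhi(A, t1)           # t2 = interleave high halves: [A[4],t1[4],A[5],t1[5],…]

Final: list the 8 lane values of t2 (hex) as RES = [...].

RES = [0x77, 0x06, 0x2c, 0x73, 0xd7, 0x83, 0x19, 0x35]

t0 = [0x35, 0x83, 0x73, 0x06, 0xf2, 0x47, 0xb1, 0x6c]
t1 = [0x6c, 0xb1, 0x47, 0xf2, 0x06, 0x73, 0x83, 0x35]
t2 = [0x77, 0x06, 0x2c, 0x73, 0xd7, 0x83, 0x19, 0x35]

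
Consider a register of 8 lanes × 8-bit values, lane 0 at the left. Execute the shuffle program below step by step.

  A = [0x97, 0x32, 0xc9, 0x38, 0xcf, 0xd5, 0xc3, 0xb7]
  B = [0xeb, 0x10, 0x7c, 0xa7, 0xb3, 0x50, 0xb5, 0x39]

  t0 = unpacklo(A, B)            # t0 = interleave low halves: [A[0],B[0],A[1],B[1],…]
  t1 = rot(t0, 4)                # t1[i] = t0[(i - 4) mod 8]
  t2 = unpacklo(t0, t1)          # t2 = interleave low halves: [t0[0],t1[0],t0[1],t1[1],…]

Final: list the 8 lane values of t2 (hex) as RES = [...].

  t0: 97 eb 32 10 c9 7c 38 a7
  t1: c9 7c 38 a7 97 eb 32 10
  t2: 97 c9 eb 7c 32 38 10 a7

RES = [ 0x97  0xc9  0xeb  0x7c  0x32  0x38  0x10  0xa7 ]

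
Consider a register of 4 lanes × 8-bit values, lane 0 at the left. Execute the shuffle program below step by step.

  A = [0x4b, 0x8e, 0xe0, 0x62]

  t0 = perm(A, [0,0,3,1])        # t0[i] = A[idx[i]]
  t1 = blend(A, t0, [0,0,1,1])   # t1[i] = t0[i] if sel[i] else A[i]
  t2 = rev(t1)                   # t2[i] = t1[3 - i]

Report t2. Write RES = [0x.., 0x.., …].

→ t0 |4b|4b|62|8e|
→ t1 |4b|8e|62|8e|
→ t2 |8e|62|8e|4b|

RES = [ 0x8e  0x62  0x8e  0x4b ]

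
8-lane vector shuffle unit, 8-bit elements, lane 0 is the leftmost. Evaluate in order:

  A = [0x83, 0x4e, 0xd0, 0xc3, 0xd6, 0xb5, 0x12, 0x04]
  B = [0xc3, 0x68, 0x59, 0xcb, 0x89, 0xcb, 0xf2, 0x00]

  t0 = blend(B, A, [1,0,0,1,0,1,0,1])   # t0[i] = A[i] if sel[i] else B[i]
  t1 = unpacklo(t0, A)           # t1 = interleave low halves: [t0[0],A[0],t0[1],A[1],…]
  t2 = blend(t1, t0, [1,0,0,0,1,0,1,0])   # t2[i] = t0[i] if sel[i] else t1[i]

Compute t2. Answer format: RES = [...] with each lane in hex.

RES = [0x83, 0x83, 0x68, 0x4e, 0x89, 0xd0, 0xf2, 0xc3]

→ t0 |83|68|59|c3|89|b5|f2|04|
→ t1 |83|83|68|4e|59|d0|c3|c3|
→ t2 |83|83|68|4e|89|d0|f2|c3|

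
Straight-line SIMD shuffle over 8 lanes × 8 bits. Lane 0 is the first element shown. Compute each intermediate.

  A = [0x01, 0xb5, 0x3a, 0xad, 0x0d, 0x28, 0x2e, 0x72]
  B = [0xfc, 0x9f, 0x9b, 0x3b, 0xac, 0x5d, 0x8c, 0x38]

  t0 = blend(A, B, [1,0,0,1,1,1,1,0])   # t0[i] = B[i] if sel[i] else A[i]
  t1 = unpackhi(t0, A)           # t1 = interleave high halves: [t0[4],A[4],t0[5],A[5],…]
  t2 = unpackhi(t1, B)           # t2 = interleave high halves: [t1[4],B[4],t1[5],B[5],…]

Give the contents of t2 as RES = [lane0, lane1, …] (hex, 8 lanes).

→ t0 |fc|b5|3a|3b|ac|5d|8c|72|
→ t1 |ac|0d|5d|28|8c|2e|72|72|
→ t2 |8c|ac|2e|5d|72|8c|72|38|

RES = [ 0x8c  0xac  0x2e  0x5d  0x72  0x8c  0x72  0x38 ]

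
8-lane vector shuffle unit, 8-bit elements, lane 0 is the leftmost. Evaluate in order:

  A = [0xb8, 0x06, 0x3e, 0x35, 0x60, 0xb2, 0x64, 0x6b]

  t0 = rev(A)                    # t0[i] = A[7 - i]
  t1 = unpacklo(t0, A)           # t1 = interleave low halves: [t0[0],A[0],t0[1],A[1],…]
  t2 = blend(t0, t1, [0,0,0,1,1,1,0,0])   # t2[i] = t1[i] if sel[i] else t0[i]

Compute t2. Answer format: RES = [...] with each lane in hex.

→ t0 |6b|64|b2|60|35|3e|06|b8|
→ t1 |6b|b8|64|06|b2|3e|60|35|
→ t2 |6b|64|b2|06|b2|3e|06|b8|

RES = [ 0x6b  0x64  0xb2  0x06  0xb2  0x3e  0x06  0xb8 ]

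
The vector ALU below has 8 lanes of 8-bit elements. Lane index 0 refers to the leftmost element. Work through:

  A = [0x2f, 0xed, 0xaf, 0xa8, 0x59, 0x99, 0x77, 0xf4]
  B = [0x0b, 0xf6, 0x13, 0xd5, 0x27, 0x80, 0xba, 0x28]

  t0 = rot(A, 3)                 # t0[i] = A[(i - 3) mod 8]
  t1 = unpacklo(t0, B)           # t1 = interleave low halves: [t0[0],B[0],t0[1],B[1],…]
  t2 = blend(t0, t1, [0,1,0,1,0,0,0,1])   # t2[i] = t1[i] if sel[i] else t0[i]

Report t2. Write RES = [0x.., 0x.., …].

RES = [ 0x99  0x0b  0xf4  0xf6  0xed  0xaf  0xa8  0xd5 ]

  t0: 99 77 f4 2f ed af a8 59
  t1: 99 0b 77 f6 f4 13 2f d5
  t2: 99 0b f4 f6 ed af a8 d5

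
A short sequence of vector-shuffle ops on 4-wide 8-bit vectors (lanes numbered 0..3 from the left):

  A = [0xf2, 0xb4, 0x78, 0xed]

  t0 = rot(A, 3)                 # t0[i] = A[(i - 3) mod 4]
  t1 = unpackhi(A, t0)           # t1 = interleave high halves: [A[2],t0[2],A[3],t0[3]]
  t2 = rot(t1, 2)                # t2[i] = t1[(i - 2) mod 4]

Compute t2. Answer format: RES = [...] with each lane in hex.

→ t0 |b4|78|ed|f2|
→ t1 |78|ed|ed|f2|
→ t2 |ed|f2|78|ed|

RES = [0xed, 0xf2, 0x78, 0xed]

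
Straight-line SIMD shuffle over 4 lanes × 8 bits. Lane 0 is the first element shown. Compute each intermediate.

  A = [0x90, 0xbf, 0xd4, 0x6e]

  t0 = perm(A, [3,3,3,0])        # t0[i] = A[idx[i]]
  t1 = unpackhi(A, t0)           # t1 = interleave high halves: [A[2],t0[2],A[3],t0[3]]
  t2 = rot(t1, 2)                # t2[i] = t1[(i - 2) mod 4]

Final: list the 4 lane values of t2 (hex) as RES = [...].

→ t0 |6e|6e|6e|90|
→ t1 |d4|6e|6e|90|
→ t2 |6e|90|d4|6e|

RES = [0x6e, 0x90, 0xd4, 0x6e]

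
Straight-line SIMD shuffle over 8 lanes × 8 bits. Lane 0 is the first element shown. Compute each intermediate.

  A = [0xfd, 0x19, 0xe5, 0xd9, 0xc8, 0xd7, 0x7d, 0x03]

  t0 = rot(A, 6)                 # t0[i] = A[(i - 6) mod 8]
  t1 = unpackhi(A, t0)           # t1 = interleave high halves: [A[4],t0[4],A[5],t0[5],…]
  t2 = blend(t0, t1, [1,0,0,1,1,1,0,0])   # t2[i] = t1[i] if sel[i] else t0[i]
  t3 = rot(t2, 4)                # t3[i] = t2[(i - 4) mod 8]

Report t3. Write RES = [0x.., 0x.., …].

RES = [0x7d, 0xfd, 0xfd, 0x19, 0xc8, 0xd9, 0xc8, 0x03]

→ t0 |e5|d9|c8|d7|7d|03|fd|19|
→ t1 |c8|7d|d7|03|7d|fd|03|19|
→ t2 |c8|d9|c8|03|7d|fd|fd|19|
→ t3 |7d|fd|fd|19|c8|d9|c8|03|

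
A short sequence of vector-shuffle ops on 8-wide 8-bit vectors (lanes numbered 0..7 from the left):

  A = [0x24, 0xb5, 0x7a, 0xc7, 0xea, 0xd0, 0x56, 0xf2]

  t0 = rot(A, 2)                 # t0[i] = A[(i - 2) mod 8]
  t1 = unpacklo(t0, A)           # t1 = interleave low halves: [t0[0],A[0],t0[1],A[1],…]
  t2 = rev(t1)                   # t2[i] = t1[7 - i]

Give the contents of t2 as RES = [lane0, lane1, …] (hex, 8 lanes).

RES = [0xc7, 0xb5, 0x7a, 0x24, 0xb5, 0xf2, 0x24, 0x56]

→ t0 |56|f2|24|b5|7a|c7|ea|d0|
→ t1 |56|24|f2|b5|24|7a|b5|c7|
→ t2 |c7|b5|7a|24|b5|f2|24|56|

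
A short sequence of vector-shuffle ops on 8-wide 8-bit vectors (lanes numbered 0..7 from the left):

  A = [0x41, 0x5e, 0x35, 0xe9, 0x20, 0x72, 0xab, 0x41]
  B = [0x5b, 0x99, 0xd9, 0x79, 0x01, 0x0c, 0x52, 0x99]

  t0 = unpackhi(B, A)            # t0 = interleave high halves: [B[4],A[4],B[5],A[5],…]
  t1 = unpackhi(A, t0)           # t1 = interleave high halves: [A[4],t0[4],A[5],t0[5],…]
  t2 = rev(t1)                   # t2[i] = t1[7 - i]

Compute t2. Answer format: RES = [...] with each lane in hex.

RES = [ 0x41  0x41  0x99  0xab  0xab  0x72  0x52  0x20 ]

t0 = [0x01, 0x20, 0x0c, 0x72, 0x52, 0xab, 0x99, 0x41]
t1 = [0x20, 0x52, 0x72, 0xab, 0xab, 0x99, 0x41, 0x41]
t2 = [0x41, 0x41, 0x99, 0xab, 0xab, 0x72, 0x52, 0x20]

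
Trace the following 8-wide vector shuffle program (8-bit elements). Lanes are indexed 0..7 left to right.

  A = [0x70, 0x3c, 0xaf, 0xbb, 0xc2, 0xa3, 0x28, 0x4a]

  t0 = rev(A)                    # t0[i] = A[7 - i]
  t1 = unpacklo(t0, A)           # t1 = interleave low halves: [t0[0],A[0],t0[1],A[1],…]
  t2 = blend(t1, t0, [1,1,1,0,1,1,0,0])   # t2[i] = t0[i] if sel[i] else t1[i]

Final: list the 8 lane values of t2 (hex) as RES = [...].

RES = [ 0x4a  0x28  0xa3  0x3c  0xbb  0xaf  0xc2  0xbb ]

→ t0 |4a|28|a3|c2|bb|af|3c|70|
→ t1 |4a|70|28|3c|a3|af|c2|bb|
→ t2 |4a|28|a3|3c|bb|af|c2|bb|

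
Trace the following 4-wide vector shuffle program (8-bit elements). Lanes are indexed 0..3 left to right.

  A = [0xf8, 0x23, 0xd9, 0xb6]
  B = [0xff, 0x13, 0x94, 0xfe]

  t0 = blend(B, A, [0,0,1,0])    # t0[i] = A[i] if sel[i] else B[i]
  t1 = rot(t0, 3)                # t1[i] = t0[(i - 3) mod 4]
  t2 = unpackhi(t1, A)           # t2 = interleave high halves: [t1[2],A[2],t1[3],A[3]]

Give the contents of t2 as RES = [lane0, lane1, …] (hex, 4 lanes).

RES = [0xfe, 0xd9, 0xff, 0xb6]

→ t0 |ff|13|d9|fe|
→ t1 |13|d9|fe|ff|
→ t2 |fe|d9|ff|b6|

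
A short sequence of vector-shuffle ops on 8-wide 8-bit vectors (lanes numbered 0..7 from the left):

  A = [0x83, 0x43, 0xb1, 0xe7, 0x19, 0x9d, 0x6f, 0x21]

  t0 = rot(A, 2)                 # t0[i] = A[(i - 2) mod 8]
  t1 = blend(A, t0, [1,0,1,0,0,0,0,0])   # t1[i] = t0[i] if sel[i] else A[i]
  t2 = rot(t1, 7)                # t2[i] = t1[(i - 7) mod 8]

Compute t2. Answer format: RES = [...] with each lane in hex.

  t0: 6f 21 83 43 b1 e7 19 9d
  t1: 6f 43 83 e7 19 9d 6f 21
  t2: 43 83 e7 19 9d 6f 21 6f

RES = [ 0x43  0x83  0xe7  0x19  0x9d  0x6f  0x21  0x6f ]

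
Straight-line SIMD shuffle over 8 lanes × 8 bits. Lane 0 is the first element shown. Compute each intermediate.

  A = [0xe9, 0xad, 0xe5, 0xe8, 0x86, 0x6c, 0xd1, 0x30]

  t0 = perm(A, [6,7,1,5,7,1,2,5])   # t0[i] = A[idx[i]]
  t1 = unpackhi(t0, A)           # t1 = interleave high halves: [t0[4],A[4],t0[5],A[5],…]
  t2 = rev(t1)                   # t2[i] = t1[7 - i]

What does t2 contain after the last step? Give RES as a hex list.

→ t0 |d1|30|ad|6c|30|ad|e5|6c|
→ t1 |30|86|ad|6c|e5|d1|6c|30|
→ t2 |30|6c|d1|e5|6c|ad|86|30|

RES = [0x30, 0x6c, 0xd1, 0xe5, 0x6c, 0xad, 0x86, 0x30]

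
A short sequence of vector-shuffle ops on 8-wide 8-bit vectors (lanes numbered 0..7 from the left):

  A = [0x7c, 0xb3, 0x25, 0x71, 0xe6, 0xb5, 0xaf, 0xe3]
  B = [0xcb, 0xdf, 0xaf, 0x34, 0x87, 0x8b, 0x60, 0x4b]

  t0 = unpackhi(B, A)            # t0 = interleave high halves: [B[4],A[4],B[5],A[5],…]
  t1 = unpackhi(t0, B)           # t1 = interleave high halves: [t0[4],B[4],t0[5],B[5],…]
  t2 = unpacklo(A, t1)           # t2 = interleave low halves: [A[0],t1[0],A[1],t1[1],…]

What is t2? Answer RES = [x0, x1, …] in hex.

  t0: 87 e6 8b b5 60 af 4b e3
  t1: 60 87 af 8b 4b 60 e3 4b
  t2: 7c 60 b3 87 25 af 71 8b

RES = [ 0x7c  0x60  0xb3  0x87  0x25  0xaf  0x71  0x8b ]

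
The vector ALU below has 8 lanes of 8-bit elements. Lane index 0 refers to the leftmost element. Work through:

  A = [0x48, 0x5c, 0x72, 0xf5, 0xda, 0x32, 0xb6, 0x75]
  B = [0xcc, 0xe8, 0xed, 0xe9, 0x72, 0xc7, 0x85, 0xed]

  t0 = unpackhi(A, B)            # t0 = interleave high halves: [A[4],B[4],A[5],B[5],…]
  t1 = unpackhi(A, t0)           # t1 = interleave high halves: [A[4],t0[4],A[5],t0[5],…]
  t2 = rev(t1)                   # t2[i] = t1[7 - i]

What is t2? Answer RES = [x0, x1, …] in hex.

RES = [ 0xed  0x75  0x75  0xb6  0x85  0x32  0xb6  0xda ]

  t0: da 72 32 c7 b6 85 75 ed
  t1: da b6 32 85 b6 75 75 ed
  t2: ed 75 75 b6 85 32 b6 da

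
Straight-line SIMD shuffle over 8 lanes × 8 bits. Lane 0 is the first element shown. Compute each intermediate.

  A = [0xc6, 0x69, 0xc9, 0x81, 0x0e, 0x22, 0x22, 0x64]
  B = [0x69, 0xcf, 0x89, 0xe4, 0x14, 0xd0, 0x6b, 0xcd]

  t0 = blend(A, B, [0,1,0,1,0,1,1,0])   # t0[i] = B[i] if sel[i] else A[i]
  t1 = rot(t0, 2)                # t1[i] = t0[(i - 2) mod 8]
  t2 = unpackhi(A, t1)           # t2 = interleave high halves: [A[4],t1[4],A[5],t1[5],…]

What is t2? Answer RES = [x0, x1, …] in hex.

RES = [ 0x0e  0xc9  0x22  0xe4  0x22  0x0e  0x64  0xd0 ]

  t0: c6 cf c9 e4 0e d0 6b 64
  t1: 6b 64 c6 cf c9 e4 0e d0
  t2: 0e c9 22 e4 22 0e 64 d0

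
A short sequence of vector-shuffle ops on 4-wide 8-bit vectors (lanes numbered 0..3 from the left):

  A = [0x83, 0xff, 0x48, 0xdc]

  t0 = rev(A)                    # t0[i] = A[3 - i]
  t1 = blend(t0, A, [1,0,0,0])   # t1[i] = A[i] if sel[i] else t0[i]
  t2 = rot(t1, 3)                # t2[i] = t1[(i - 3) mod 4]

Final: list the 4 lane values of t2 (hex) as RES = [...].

RES = [ 0x48  0xff  0x83  0x83 ]

→ t0 |dc|48|ff|83|
→ t1 |83|48|ff|83|
→ t2 |48|ff|83|83|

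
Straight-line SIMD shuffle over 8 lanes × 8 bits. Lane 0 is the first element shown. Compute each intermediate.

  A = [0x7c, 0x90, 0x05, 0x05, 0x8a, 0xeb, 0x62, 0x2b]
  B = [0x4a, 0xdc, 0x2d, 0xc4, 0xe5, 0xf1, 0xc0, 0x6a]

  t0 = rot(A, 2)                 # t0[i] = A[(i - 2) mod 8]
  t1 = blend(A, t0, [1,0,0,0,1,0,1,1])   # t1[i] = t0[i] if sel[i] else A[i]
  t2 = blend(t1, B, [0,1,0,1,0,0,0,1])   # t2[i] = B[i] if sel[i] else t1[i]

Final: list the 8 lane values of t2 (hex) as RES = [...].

→ t0 |62|2b|7c|90|05|05|8a|eb|
→ t1 |62|90|05|05|05|eb|8a|eb|
→ t2 |62|dc|05|c4|05|eb|8a|6a|

RES = [ 0x62  0xdc  0x05  0xc4  0x05  0xeb  0x8a  0x6a ]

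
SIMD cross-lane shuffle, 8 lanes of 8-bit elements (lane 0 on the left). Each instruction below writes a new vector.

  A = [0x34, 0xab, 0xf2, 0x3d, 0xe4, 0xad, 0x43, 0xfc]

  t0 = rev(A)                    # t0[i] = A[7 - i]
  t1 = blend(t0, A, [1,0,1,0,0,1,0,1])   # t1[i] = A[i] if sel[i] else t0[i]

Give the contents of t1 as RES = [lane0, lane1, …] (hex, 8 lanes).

→ t0 |fc|43|ad|e4|3d|f2|ab|34|
→ t1 |34|43|f2|e4|3d|ad|ab|fc|

RES = [ 0x34  0x43  0xf2  0xe4  0x3d  0xad  0xab  0xfc ]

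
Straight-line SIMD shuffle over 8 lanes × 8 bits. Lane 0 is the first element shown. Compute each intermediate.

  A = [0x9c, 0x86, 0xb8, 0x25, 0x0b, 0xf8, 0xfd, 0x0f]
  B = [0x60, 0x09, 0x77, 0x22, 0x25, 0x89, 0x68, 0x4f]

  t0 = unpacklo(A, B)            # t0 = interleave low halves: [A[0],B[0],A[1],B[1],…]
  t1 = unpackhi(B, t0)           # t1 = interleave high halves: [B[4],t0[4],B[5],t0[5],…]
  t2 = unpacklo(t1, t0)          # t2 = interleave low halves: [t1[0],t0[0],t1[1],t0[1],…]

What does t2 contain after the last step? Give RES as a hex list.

→ t0 |9c|60|86|09|b8|77|25|22|
→ t1 |25|b8|89|77|68|25|4f|22|
→ t2 |25|9c|b8|60|89|86|77|09|

RES = [ 0x25  0x9c  0xb8  0x60  0x89  0x86  0x77  0x09 ]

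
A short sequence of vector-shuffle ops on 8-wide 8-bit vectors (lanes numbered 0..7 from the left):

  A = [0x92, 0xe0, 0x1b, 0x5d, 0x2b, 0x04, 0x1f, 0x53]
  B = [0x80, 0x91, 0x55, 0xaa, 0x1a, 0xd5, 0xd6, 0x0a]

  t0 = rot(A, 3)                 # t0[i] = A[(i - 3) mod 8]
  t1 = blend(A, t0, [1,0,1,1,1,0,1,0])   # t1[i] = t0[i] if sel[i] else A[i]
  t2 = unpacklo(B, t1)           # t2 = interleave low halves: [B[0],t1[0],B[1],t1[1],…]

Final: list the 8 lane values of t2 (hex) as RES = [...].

t0 = [0x04, 0x1f, 0x53, 0x92, 0xe0, 0x1b, 0x5d, 0x2b]
t1 = [0x04, 0xe0, 0x53, 0x92, 0xe0, 0x04, 0x5d, 0x53]
t2 = [0x80, 0x04, 0x91, 0xe0, 0x55, 0x53, 0xaa, 0x92]

RES = [ 0x80  0x04  0x91  0xe0  0x55  0x53  0xaa  0x92 ]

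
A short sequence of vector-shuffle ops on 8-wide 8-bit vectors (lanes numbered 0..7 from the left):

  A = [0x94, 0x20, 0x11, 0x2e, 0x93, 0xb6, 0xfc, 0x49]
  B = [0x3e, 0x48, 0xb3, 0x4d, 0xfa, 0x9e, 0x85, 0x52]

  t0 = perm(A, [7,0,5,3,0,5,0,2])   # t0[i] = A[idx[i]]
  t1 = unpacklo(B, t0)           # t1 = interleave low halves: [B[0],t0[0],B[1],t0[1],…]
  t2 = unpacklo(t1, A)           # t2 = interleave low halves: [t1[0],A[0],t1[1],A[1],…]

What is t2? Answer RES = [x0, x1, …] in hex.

→ t0 |49|94|b6|2e|94|b6|94|11|
→ t1 |3e|49|48|94|b3|b6|4d|2e|
→ t2 |3e|94|49|20|48|11|94|2e|

RES = [ 0x3e  0x94  0x49  0x20  0x48  0x11  0x94  0x2e ]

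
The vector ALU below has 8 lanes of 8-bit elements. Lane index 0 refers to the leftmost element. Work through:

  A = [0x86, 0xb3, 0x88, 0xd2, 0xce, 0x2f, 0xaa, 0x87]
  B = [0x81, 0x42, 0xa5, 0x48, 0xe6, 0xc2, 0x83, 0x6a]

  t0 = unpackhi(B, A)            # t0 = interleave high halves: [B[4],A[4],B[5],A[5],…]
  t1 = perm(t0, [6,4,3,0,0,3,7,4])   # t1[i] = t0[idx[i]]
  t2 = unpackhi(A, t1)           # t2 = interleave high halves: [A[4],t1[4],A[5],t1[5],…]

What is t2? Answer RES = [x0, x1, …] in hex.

RES = [0xce, 0xe6, 0x2f, 0x2f, 0xaa, 0x87, 0x87, 0x83]

t0 = [0xe6, 0xce, 0xc2, 0x2f, 0x83, 0xaa, 0x6a, 0x87]
t1 = [0x6a, 0x83, 0x2f, 0xe6, 0xe6, 0x2f, 0x87, 0x83]
t2 = [0xce, 0xe6, 0x2f, 0x2f, 0xaa, 0x87, 0x87, 0x83]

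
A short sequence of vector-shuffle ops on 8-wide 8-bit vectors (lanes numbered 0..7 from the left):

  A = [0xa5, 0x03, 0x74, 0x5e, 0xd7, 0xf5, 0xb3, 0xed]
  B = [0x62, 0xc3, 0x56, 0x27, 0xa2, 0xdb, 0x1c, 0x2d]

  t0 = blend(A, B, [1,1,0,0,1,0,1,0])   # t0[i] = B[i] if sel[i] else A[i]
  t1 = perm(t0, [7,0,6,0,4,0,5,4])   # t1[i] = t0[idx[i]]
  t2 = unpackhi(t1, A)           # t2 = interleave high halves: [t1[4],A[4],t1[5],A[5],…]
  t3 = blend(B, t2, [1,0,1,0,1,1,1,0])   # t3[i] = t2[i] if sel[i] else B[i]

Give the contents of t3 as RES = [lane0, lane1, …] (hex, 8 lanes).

  t0: 62 c3 74 5e a2 f5 1c ed
  t1: ed 62 1c 62 a2 62 f5 a2
  t2: a2 d7 62 f5 f5 b3 a2 ed
  t3: a2 c3 62 27 f5 b3 a2 2d

RES = [0xa2, 0xc3, 0x62, 0x27, 0xf5, 0xb3, 0xa2, 0x2d]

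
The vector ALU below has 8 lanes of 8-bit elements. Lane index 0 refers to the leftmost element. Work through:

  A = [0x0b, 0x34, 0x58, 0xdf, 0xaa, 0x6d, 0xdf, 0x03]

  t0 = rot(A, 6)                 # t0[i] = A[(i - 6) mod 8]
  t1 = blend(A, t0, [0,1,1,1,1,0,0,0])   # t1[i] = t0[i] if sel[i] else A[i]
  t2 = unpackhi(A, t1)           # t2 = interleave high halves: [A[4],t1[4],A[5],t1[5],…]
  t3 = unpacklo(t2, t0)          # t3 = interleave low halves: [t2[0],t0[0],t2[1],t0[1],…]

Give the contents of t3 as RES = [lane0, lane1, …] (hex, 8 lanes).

  t0: 58 df aa 6d df 03 0b 34
  t1: 0b df aa 6d df 6d df 03
  t2: aa df 6d 6d df df 03 03
  t3: aa 58 df df 6d aa 6d 6d

RES = [0xaa, 0x58, 0xdf, 0xdf, 0x6d, 0xaa, 0x6d, 0x6d]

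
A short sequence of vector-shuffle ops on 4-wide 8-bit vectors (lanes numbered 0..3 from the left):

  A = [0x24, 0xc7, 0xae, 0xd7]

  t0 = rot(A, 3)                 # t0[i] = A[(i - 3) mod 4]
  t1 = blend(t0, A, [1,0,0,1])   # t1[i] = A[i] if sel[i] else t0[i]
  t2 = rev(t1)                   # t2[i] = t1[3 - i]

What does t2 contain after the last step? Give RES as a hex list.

RES = [ 0xd7  0xd7  0xae  0x24 ]

t0 = [0xc7, 0xae, 0xd7, 0x24]
t1 = [0x24, 0xae, 0xd7, 0xd7]
t2 = [0xd7, 0xd7, 0xae, 0x24]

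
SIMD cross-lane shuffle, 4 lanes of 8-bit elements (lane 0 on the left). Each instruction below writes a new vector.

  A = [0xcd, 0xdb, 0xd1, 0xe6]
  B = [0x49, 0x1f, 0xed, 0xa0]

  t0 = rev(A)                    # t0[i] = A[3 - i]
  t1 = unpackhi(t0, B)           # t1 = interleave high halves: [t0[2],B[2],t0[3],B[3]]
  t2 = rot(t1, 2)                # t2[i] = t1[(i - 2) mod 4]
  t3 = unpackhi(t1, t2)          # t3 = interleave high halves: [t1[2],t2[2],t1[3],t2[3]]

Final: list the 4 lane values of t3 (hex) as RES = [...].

RES = [0xcd, 0xdb, 0xa0, 0xed]

t0 = [0xe6, 0xd1, 0xdb, 0xcd]
t1 = [0xdb, 0xed, 0xcd, 0xa0]
t2 = [0xcd, 0xa0, 0xdb, 0xed]
t3 = [0xcd, 0xdb, 0xa0, 0xed]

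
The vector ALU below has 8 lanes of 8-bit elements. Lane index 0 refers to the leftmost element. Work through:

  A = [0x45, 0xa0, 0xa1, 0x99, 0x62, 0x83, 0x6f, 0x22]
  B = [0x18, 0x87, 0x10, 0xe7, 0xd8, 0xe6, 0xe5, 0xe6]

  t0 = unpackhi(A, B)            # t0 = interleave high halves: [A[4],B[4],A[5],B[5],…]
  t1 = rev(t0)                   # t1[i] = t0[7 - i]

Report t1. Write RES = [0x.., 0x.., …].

  t0: 62 d8 83 e6 6f e5 22 e6
  t1: e6 22 e5 6f e6 83 d8 62

RES = [ 0xe6  0x22  0xe5  0x6f  0xe6  0x83  0xd8  0x62 ]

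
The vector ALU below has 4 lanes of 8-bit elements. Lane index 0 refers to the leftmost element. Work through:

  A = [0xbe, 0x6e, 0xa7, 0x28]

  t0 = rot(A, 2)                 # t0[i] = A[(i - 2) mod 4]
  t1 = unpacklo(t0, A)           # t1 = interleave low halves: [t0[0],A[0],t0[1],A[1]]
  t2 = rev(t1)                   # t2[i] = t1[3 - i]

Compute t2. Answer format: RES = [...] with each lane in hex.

RES = [ 0x6e  0x28  0xbe  0xa7 ]

→ t0 |a7|28|be|6e|
→ t1 |a7|be|28|6e|
→ t2 |6e|28|be|a7|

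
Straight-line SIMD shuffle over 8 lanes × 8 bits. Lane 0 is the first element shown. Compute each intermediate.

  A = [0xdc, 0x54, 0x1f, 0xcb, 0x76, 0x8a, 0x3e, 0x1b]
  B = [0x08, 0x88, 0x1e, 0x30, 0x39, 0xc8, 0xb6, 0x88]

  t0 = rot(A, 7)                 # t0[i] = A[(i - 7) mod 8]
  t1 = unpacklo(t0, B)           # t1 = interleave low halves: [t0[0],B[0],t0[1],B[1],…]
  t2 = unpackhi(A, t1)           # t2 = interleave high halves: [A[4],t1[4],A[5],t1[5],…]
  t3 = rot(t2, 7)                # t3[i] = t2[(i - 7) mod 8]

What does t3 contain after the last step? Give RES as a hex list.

t0 = [0x54, 0x1f, 0xcb, 0x76, 0x8a, 0x3e, 0x1b, 0xdc]
t1 = [0x54, 0x08, 0x1f, 0x88, 0xcb, 0x1e, 0x76, 0x30]
t2 = [0x76, 0xcb, 0x8a, 0x1e, 0x3e, 0x76, 0x1b, 0x30]
t3 = [0xcb, 0x8a, 0x1e, 0x3e, 0x76, 0x1b, 0x30, 0x76]

RES = [ 0xcb  0x8a  0x1e  0x3e  0x76  0x1b  0x30  0x76 ]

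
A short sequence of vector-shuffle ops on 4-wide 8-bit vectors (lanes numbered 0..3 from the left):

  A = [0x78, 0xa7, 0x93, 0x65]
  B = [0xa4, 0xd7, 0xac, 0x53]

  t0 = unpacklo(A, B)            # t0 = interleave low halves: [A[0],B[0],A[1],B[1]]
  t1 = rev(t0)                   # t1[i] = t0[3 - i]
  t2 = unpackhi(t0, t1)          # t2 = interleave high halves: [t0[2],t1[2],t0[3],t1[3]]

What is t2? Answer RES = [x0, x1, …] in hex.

→ t0 |78|a4|a7|d7|
→ t1 |d7|a7|a4|78|
→ t2 |a7|a4|d7|78|

RES = [ 0xa7  0xa4  0xd7  0x78 ]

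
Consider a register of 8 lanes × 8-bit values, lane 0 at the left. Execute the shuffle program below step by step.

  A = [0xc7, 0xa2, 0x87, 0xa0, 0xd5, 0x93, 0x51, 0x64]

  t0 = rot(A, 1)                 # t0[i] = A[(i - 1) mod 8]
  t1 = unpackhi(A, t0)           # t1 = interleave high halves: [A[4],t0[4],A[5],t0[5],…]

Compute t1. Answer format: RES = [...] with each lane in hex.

t0 = [0x64, 0xc7, 0xa2, 0x87, 0xa0, 0xd5, 0x93, 0x51]
t1 = [0xd5, 0xa0, 0x93, 0xd5, 0x51, 0x93, 0x64, 0x51]

RES = [0xd5, 0xa0, 0x93, 0xd5, 0x51, 0x93, 0x64, 0x51]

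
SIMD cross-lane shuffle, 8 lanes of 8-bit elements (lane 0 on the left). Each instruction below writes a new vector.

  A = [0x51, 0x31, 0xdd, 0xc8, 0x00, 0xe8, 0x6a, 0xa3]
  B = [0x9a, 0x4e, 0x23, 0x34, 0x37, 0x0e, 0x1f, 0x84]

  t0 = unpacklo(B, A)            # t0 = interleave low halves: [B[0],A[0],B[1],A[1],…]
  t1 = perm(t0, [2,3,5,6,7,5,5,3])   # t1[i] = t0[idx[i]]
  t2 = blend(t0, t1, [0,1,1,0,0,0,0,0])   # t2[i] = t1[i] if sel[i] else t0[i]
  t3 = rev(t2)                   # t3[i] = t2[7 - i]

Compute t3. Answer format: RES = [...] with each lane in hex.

t0 = [0x9a, 0x51, 0x4e, 0x31, 0x23, 0xdd, 0x34, 0xc8]
t1 = [0x4e, 0x31, 0xdd, 0x34, 0xc8, 0xdd, 0xdd, 0x31]
t2 = [0x9a, 0x31, 0xdd, 0x31, 0x23, 0xdd, 0x34, 0xc8]
t3 = [0xc8, 0x34, 0xdd, 0x23, 0x31, 0xdd, 0x31, 0x9a]

RES = [ 0xc8  0x34  0xdd  0x23  0x31  0xdd  0x31  0x9a ]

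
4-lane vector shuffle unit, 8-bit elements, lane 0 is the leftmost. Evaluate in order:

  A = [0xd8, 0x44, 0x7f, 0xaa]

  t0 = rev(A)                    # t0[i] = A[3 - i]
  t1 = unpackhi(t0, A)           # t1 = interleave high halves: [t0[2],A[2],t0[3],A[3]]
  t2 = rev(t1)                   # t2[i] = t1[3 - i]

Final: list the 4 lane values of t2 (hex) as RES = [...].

RES = [ 0xaa  0xd8  0x7f  0x44 ]

→ t0 |aa|7f|44|d8|
→ t1 |44|7f|d8|aa|
→ t2 |aa|d8|7f|44|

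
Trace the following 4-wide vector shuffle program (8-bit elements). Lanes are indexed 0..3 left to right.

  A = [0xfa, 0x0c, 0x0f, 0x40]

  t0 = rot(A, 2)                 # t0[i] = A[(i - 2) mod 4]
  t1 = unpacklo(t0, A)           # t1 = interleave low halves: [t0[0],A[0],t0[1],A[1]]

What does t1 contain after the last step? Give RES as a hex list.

→ t0 |0f|40|fa|0c|
→ t1 |0f|fa|40|0c|

RES = [ 0x0f  0xfa  0x40  0x0c ]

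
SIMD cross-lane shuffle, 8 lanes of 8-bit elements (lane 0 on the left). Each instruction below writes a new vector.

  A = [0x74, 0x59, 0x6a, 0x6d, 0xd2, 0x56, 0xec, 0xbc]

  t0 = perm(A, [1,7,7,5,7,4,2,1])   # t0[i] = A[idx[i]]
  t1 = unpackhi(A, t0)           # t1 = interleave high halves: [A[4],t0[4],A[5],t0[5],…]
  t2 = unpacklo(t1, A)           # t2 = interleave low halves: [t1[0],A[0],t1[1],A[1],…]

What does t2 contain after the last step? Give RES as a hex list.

RES = [0xd2, 0x74, 0xbc, 0x59, 0x56, 0x6a, 0xd2, 0x6d]

t0 = [0x59, 0xbc, 0xbc, 0x56, 0xbc, 0xd2, 0x6a, 0x59]
t1 = [0xd2, 0xbc, 0x56, 0xd2, 0xec, 0x6a, 0xbc, 0x59]
t2 = [0xd2, 0x74, 0xbc, 0x59, 0x56, 0x6a, 0xd2, 0x6d]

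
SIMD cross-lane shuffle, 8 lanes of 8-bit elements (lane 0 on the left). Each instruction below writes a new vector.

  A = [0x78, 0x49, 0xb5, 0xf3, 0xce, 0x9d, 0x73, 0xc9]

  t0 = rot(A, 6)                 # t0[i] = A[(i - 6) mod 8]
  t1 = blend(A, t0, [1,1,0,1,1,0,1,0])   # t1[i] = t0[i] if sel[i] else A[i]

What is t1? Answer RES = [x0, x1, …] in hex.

→ t0 |b5|f3|ce|9d|73|c9|78|49|
→ t1 |b5|f3|b5|9d|73|9d|78|c9|

RES = [ 0xb5  0xf3  0xb5  0x9d  0x73  0x9d  0x78  0xc9 ]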